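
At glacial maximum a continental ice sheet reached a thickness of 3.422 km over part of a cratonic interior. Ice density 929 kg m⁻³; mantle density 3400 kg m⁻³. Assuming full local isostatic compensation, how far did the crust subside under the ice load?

0.935 km

In Airy isostatic equilibrium: the ice load ρ_ice t is balanced by mantle displaced below, ρ_m s.
s = t ρ_ice / ρ_m = 3.422 km × 929/3400 = 0.935 km.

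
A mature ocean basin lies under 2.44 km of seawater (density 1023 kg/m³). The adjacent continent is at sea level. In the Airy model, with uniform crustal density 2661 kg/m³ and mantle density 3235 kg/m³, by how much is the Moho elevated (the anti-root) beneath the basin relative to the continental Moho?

6.96 km

Balancing pressure at the compensation depth: replacing crust with seawater at the top is compensated by replacing crust with mantle at the base: d (ρ_c − ρ_w) = a (ρ_m − ρ_c).
a = d (ρ_c − ρ_w)/(ρ_m − ρ_c) = 2.44 km × 1638/574 = 6.96 km.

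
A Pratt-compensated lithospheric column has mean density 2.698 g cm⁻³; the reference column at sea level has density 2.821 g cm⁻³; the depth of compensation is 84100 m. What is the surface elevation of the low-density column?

3830 m

ρ_ref D = ρ (D + h) → h = D (ρ_ref − ρ)/ρ.
h = 84100 m × (2.821 − 2.698)/2.698 = 3830 m.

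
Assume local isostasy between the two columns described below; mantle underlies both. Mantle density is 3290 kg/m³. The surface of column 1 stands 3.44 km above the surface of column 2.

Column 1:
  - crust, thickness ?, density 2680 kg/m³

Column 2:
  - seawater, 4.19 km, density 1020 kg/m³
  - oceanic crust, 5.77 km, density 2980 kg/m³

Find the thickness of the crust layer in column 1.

Take the compensation level at the base of the deeper column (depth z_c below the surface of column 1) and equate Σ ρ_i t_i down to z_c; mantle fills any gap and the z_c terms cancel.
Column 1: x×2680 + (z_c − 0 − x)×3290
Column 2: 3.44×0 + 4.19×1020 + 5.77×2980 + (z_c − 3.44 − 9.96)×3290
The z_c×3290 term appears on both sides and cancels. Collect the known terms of each column as K = Σ(ρt)_known − 3290 × (depth of known layers): K_1 = 0 − 3290×0 = 0; K_2 = 21468.4 − 3290×(3.44 + 9.96) = −22617.6.
Balance: K_1 − x×(3290 − 2680) = K_2, so x = (K_1 − K_2)/(3290 − 2680) = 22617.6/610 = 37.1 km.

37.1 km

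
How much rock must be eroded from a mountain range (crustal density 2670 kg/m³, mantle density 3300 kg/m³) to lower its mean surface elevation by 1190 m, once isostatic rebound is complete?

6230 m

Net drop Δ = e − u = e − e ρ_c/ρ_m = e (ρ_m − ρ_c)/ρ_m.
e = Δ ρ_m/(ρ_m − ρ_c) = 1190 m × 3300/630 = 6230 m.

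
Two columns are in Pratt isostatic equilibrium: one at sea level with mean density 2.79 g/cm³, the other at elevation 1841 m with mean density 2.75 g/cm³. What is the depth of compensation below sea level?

127000 m

ρ_ref D = ρ (D + h) → D (ρ_ref − ρ) = ρ h.
D = ρ h/(ρ_ref − ρ) = 2.75 × 1841 m/(2.79 − 2.75) = 127000 m.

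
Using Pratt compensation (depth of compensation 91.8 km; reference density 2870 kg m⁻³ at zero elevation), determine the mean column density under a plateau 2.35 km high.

Pratt balance: ρ_ref D = ρ (D + h).
ρ = ρ_ref D/(D + h) = 2870 × 91.8 km/(91.8 km + 2.35 km) = 2800 kg m⁻³.

2800 kg m⁻³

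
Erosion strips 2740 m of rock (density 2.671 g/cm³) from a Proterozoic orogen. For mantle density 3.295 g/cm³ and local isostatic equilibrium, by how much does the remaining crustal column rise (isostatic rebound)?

Unloading: uplift u = e ρ_c/ρ_m = 2740 m × 2.671/3.295 = 2220 m.

2220 m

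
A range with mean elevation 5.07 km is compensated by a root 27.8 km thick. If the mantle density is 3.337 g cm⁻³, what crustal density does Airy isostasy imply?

ρ_c h = (ρ_m − ρ_c) r → ρ_c (h + r) = ρ_m r → ρ_c = ρ_m r / (h + r).
ρ_c = 3.337 × 27.8 km / (5.07 km + 27.8 km) = 2.82 g cm⁻³.

2.82 g cm⁻³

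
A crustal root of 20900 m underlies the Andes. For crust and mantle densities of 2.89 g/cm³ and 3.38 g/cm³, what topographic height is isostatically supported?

In Airy isostatic equilibrium: ρ_c h = (ρ_m − ρ_c) r.
h = r (ρ_m − ρ_c) / ρ_c = 20900 m × (3.38 − 2.89) / 2.89 = 3540 m.

3540 m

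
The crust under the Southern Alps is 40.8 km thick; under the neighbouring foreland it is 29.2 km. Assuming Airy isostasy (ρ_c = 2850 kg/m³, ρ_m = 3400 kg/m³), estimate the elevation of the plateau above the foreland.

Excess crust Δ = 40.8 km − 29.2 km = 11.6 km, split between elevation h and root r with h + r = Δ.
Airy balance ρ_c h = (ρ_m − ρ_c) r gives r = h ρ_c/(ρ_m − ρ_c), so h (1 + ρ_c/(ρ_m − ρ_c)) = Δ, i.e. h = Δ (ρ_m − ρ_c)/ρ_m.
h = 11.6 km × 550/3400 = 1.88 km.

1.88 km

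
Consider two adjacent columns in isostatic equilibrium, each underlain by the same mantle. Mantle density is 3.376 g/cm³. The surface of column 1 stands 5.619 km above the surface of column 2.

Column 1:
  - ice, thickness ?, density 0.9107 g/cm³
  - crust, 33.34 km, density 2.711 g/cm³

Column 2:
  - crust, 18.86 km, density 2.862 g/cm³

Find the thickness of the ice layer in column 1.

2.63 km

Take the compensation level at the base of the deeper column (depth z_c below the surface of column 1) and equate Σ ρ_i t_i down to z_c; mantle fills any gap and the z_c terms cancel.
Column 1: x×0.9107 + 33.34×2.711 + (z_c − 33.34 − x)×3.376
Column 2: 5.619×0 + 18.86×2.862 + (z_c − 5.619 − 18.86)×3.376
The z_c×3.376 term appears on both sides and cancels. Collect the known terms of each column as K = Σ(ρt)_known − 3.376 × (depth of known layers): K_1 = 90.38474 − 3.376×33.34 = −22.1711; K_2 = 53.97732 − 3.376×(5.619 + 18.86) = −28.663784.
Balance: K_1 − x×(3.376 − 0.9107) = K_2, so x = (K_1 − K_2)/(3.376 − 0.9107) = 6.49268/2.4653 = 2.63 km.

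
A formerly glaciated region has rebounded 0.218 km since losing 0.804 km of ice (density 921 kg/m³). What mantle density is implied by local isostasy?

ρ_m = ρ_ice t / u = 921 × 0.804 km/0.218 km = 3400 kg/m³.

3400 kg/m³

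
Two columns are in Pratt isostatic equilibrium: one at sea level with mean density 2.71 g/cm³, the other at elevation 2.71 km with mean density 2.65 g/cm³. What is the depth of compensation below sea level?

ρ_ref D = ρ (D + h) → D (ρ_ref − ρ) = ρ h.
D = ρ h/(ρ_ref − ρ) = 2.65 × 2.71 km/(2.71 − 2.65) = 120 km.

120 km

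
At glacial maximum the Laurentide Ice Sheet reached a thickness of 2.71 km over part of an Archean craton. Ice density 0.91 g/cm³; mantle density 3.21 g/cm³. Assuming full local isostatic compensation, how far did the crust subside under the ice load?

0.768 km

In Airy isostatic equilibrium: the ice load ρ_ice t is balanced by mantle displaced below, ρ_m s.
s = t ρ_ice / ρ_m = 2.71 km × 0.91/3.21 = 0.768 km.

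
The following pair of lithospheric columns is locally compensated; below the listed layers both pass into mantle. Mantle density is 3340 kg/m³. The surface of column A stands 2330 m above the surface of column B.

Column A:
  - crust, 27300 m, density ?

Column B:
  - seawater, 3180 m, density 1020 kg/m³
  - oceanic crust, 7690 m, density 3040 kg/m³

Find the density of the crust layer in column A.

Take the compensation level at the base of the deeper column (depth z_c below the surface of column A) and equate Σ ρ_i t_i down to z_c; mantle fills any gap and the z_c terms cancel.
Column A: 27300×ρ + (z_c − 27300)×3340
Column B: 2330×0 + 3180×1020 + 7690×3040 + (z_c − 2330 − 10870)×3340
The z_c×3340 term appears on both sides and cancels. Collect the known terms of each column as K = Σ(ρt)_known − 3340 × (depth of known layers): K_A = 0 − 3340×27300 = −91182000; K_B = 26621200 − 3340×(2330 + 10870) = −17466800.
Balance: K_A + 27300×ρ = K_B, so ρ = (K_B − K_A)/27300 = 73715200/27300 = 2700 kg/m³.

2700 kg/m³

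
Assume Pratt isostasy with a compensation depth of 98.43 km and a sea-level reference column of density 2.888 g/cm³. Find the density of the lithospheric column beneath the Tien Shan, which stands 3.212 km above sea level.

2.8 g/cm³

Pratt balance: ρ_ref D = ρ (D + h).
ρ = ρ_ref D/(D + h) = 2.888 × 98.43 km/(98.43 km + 3.212 km) = 2.8 g/cm³.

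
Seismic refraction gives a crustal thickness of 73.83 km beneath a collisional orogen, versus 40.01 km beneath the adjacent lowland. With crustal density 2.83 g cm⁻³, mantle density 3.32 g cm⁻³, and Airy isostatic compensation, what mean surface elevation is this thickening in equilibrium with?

4.99 km

Excess crust Δ = 73.83 km − 40.01 km = 33.82 km, split between elevation h and root r with h + r = Δ.
Airy balance ρ_c h = (ρ_m − ρ_c) r gives r = h ρ_c/(ρ_m − ρ_c), so h (1 + ρ_c/(ρ_m − ρ_c)) = Δ, i.e. h = Δ (ρ_m − ρ_c)/ρ_m.
h = 33.82 km × 0.49/3.32 = 4.99 km.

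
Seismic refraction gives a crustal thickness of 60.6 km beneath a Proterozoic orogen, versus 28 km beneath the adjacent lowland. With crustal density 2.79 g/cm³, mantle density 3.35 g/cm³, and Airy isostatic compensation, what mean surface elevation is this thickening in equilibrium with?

Excess crust Δ = 60.6 km − 28 km = 32.6 km, split between elevation h and root r with h + r = Δ.
Airy balance ρ_c h = (ρ_m − ρ_c) r gives r = h ρ_c/(ρ_m − ρ_c), so h (1 + ρ_c/(ρ_m − ρ_c)) = Δ, i.e. h = Δ (ρ_m − ρ_c)/ρ_m.
h = 32.6 km × 0.56/3.35 = 5.45 km.

5.45 km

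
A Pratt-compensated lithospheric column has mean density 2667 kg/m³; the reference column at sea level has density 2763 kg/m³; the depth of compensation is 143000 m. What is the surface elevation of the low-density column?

5150 m

ρ_ref D = ρ (D + h) → h = D (ρ_ref − ρ)/ρ.
h = 143000 m × (2763 − 2667)/2667 = 5150 m.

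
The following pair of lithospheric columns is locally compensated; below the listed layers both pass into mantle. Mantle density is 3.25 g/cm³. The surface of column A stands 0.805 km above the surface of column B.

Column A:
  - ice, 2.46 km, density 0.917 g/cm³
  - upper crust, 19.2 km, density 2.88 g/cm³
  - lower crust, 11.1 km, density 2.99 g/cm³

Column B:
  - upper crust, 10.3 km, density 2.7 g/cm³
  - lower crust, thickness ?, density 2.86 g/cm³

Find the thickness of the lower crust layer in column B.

Take the compensation level at the base of the deeper column (depth z_c below the surface of column A) and equate Σ ρ_i t_i down to z_c; mantle fills any gap and the z_c terms cancel.
Column A: 2.46×0.917 + 19.2×2.88 + 11.1×2.99 + (z_c − 32.76)×3.25
Column B: 0.805×0 + 10.3×2.7 + x×2.86 + (z_c − 0.805 − 10.3 − x)×3.25
The z_c×3.25 term appears on both sides and cancels. Collect the known terms of each column as K = Σ(ρt)_known − 3.25 × (depth of known layers): K_A = 90.74082 − 3.25×32.76 = −15.72918; K_B = 27.81 − 3.25×(0.805 + 10.3) = −8.28125.
Balance: K_A = K_B − x×(3.25 − 2.86), so x = (K_B − K_A)/(3.25 − 2.86) = 7.44793/0.39 = 19.1 km.

19.1 km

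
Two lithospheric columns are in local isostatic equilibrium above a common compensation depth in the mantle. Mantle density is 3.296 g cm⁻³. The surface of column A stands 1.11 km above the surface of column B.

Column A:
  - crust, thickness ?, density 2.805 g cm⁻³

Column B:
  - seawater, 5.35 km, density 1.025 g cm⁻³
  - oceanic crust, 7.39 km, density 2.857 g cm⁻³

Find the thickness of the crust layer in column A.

Take the compensation level at the base of the deeper column (depth z_c below the surface of column A) and equate Σ ρ_i t_i down to z_c; mantle fills any gap and the z_c terms cancel.
Column A: x×2.805 + (z_c − 0 − x)×3.296
Column B: 1.11×0 + 5.35×1.025 + 7.39×2.857 + (z_c − 1.11 − 12.74)×3.296
The z_c×3.296 term appears on both sides and cancels. Collect the known terms of each column as K = Σ(ρt)_known − 3.296 × (depth of known layers): K_A = 0 − 3.296×0 = 0; K_B = 26.59698 − 3.296×(1.11 + 12.74) = −19.05262.
Balance: K_A − x×(3.296 − 2.805) = K_B, so x = (K_A − K_B)/(3.296 − 2.805) = 19.0526/0.491 = 38.8 km.

38.8 km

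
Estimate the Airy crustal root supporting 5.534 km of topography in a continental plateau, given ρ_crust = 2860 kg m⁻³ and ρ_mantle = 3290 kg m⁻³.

36.8 km

For local isostatic compensation: the weight of the topography is balanced by the buoyancy of the root, ρ_c h = (ρ_m − ρ_c) r.
r = h · ρ_c / (ρ_m − ρ_c) = 5.534 km × 2860 / (3290 − 2860) = 36.8 km.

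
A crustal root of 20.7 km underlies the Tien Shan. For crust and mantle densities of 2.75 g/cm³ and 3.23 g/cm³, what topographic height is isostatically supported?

3.61 km

By Archimedes' principle applied to the lithosphere: ρ_c h = (ρ_m − ρ_c) r.
h = r (ρ_m − ρ_c) / ρ_c = 20.7 km × (3.23 − 2.75) / 2.75 = 3.61 km.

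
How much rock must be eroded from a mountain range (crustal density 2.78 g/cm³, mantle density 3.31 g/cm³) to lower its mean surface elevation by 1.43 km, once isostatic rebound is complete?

8.93 km

Net drop Δ = e − u = e − e ρ_c/ρ_m = e (ρ_m − ρ_c)/ρ_m.
e = Δ ρ_m/(ρ_m − ρ_c) = 1.43 km × 3.31/0.53 = 8.93 km.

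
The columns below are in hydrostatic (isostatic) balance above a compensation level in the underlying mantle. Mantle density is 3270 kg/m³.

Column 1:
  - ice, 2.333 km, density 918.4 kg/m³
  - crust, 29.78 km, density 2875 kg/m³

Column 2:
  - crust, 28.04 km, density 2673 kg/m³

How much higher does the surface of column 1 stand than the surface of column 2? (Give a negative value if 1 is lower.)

For any compensation level in the mantle, the mantle terms cancel and isostasy reduces to e = (Σt_1 − Σt_2) − (Σ(ρt)_1 − Σ(ρt)_2) / ρ_m.
Σt_1 = 32.113 km; Σt_2 = 28.04 km; Σ(ρt)_1 = 87760.1272; Σ(ρt)_2 = 74950.92 (in km·kg/m³).
e = (32.113 − 28.04) − (87760.1272 − 74950.92) / 3270 = 0.156 km.

0.156 km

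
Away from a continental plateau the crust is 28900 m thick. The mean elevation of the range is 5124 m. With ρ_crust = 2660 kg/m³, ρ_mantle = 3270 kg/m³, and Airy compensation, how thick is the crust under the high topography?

Root depth r = h ρ_c / (ρ_m − ρ_c) = 5124 m × 2660 / 610 = 22340 m.
Total thickness = T + h + r = 28900 m + 5124 m + 22340 m = 56400 m.

56400 m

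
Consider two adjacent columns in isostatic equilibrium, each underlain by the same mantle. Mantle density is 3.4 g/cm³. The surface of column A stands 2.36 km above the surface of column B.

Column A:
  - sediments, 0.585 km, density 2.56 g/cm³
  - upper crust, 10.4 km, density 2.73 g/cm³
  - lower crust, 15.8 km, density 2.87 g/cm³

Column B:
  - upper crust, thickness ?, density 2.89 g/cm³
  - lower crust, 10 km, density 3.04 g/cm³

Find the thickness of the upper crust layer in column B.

8.25 km

Take the compensation level at the base of the deeper column (depth z_c below the surface of column A) and equate Σ ρ_i t_i down to z_c; mantle fills any gap and the z_c terms cancel.
Column A: 0.585×2.56 + 10.4×2.73 + 15.8×2.87 + (z_c − 26.785)×3.4
Column B: 2.36×0 + x×2.89 + 10×3.04 + (z_c − 2.36 − 10 − x)×3.4
The z_c×3.4 term appears on both sides and cancels. Collect the known terms of each column as K = Σ(ρt)_known − 3.4 × (depth of known layers): K_A = 75.2356 − 3.4×26.785 = −15.8334; K_B = 30.4 − 3.4×(2.36 + 10) = −11.624.
Balance: K_A = K_B − x×(3.4 − 2.89), so x = (K_B − K_A)/(3.4 − 2.89) = 4.2094/0.51 = 8.25 km.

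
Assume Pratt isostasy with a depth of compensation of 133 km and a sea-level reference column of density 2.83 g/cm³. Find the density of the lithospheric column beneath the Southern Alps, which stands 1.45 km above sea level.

Pratt balance: ρ_ref D = ρ (D + h).
ρ = ρ_ref D/(D + h) = 2.83 × 133 km/(133 km + 1.45 km) = 2.8 g/cm³.

2.8 g/cm³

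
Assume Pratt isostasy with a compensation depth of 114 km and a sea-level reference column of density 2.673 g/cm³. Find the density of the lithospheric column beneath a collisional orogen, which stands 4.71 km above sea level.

Pratt balance: ρ_ref D = ρ (D + h).
ρ = ρ_ref D/(D + h) = 2.673 × 114 km/(114 km + 4.71 km) = 2.57 g/cm³.

2.57 g/cm³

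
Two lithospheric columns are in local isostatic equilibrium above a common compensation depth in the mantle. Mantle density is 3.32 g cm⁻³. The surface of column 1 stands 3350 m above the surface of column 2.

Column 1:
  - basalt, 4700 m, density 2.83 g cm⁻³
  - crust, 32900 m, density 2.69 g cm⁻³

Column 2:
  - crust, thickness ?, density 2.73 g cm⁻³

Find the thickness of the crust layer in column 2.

Take the compensation level at the base of the deeper column (depth z_c below the surface of column 1) and equate Σ ρ_i t_i down to z_c; mantle fills any gap and the z_c terms cancel.
Column 1: 4700×2.83 + 32900×2.69 + (z_c − 37600)×3.32
Column 2: 3350×0 + x×2.73 + (z_c − 3350 − 0 − x)×3.32
The z_c×3.32 term appears on both sides and cancels. Collect the known terms of each column as K = Σ(ρt)_known − 3.32 × (depth of known layers): K_1 = 101802 − 3.32×37600 = −23030; K_2 = 0 − 3.32×(3350 + 0) = −11122.
Balance: K_1 = K_2 − x×(3.32 − 2.73), so x = (K_2 − K_1)/(3.32 − 2.73) = 11908/0.59 = 20200 m.

20200 m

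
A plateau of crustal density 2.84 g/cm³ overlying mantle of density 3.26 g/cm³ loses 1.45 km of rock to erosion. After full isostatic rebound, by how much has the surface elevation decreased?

0.187 km

Rebound u = e ρ_c/ρ_m = 1.45 km × 2.84/3.26 = 1.263 km.
Net surface drop = e − u = 1.45 km − 1.263 km = e (ρ_m − ρ_c)/ρ_m = 0.187 km.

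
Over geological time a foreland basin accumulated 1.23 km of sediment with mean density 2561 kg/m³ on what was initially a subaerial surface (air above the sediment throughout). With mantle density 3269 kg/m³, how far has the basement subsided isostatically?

0.964 km

Subaerial load: s = t ρ_sed / ρ_m = 1.23 km × 2561/3269 = 0.964 km.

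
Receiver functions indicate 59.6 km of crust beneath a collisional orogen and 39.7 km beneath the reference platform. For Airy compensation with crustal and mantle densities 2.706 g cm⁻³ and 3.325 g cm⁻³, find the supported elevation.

Excess crust Δ = 59.6 km − 39.7 km = 19.9 km, split between elevation h and root r with h + r = Δ.
Airy balance ρ_c h = (ρ_m − ρ_c) r gives r = h ρ_c/(ρ_m − ρ_c), so h (1 + ρ_c/(ρ_m − ρ_c)) = Δ, i.e. h = Δ (ρ_m − ρ_c)/ρ_m.
h = 19.9 km × 0.619/3.325 = 3.7 km.

3.7 km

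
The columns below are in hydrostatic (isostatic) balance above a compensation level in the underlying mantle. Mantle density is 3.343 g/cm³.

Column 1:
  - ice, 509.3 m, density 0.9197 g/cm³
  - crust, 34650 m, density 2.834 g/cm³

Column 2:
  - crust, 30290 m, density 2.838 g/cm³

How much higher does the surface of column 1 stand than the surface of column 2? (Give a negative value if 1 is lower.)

1070 m

For any compensation level in the mantle, the mantle terms cancel and isostasy reduces to e = (Σt_1 − Σt_2) − (Σ(ρt)_1 − Σ(ρt)_2) / ρ_m.
Σt_1 = 35159.3 m; Σt_2 = 30290 m; Σ(ρt)_1 = 98666.5032; Σ(ρt)_2 = 85963.02 (in m·g/cm³).
e = (35159.3 − 30290) − (98666.5032 − 85963.02) / 3.343 = 1070 m.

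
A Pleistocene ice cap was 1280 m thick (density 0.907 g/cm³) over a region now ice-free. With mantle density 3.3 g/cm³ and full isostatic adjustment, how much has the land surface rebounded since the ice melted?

Removing the load lets mantle flow back in; uplift u satisfies ρ_ice t = ρ_m u.
u = t ρ_ice/ρ_m = 1280 m × 0.907/3.3 = 352 m.

352 m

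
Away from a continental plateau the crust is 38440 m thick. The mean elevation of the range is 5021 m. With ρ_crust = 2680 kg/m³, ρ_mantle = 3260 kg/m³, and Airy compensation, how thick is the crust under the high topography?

Root depth r = h ρ_c / (ρ_m − ρ_c) = 5021 m × 2680 / 580 = 23200 m.
Total thickness = T + h + r = 38440 m + 5021 m + 23200 m = 66700 m.

66700 m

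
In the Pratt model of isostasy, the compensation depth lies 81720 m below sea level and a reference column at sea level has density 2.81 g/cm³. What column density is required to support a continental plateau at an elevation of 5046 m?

Pratt balance: ρ_ref D = ρ (D + h).
ρ = ρ_ref D/(D + h) = 2.81 × 81720 m/(81720 m + 5046 m) = 2.65 g/cm³.

2.65 g/cm³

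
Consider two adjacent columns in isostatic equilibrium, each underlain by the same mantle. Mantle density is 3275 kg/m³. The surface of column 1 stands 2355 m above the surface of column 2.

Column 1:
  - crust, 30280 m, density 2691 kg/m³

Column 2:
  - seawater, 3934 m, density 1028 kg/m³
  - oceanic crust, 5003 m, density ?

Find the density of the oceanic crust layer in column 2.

Take the compensation level at the base of the deeper column (depth z_c below the surface of column 1) and equate Σ ρ_i t_i down to z_c; mantle fills any gap and the z_c terms cancel.
Column 1: 30280×2691 + (z_c − 30280)×3275
Column 2: 2355×0 + 3934×1028 + 5003×ρ + (z_c − 2355 − 8937)×3275
The z_c×3275 term appears on both sides and cancels. Collect the known terms of each column as K = Σ(ρt)_known − 3275 × (depth of known layers): K_1 = 81483480 − 3275×30280 = −17683520; K_2 = 4044152 − 3275×(2355 + 8937) = −32937148.
Balance: K_1 = K_2 + 5003×ρ, so ρ = (K_1 − K_2)/5003 = 15253600/5003 = 3050 kg/m³.

3050 kg/m³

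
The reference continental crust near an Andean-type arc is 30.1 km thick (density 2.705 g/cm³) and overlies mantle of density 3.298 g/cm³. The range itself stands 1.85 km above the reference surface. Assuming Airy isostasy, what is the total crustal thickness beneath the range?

Root depth r = h ρ_c / (ρ_m − ρ_c) = 1.85 km × 2.705 / 0.593 = 8.439 km.
Total thickness = T + h + r = 30.1 km + 1.85 km + 8.439 km = 40.4 km.

40.4 km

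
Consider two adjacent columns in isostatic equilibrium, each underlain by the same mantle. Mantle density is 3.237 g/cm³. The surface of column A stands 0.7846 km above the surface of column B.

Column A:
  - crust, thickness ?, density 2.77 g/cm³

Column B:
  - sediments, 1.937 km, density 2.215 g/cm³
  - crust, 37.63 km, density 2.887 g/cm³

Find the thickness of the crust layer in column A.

Take the compensation level at the base of the deeper column (depth z_c below the surface of column A) and equate Σ ρ_i t_i down to z_c; mantle fills any gap and the z_c terms cancel.
Column A: x×2.77 + (z_c − 0 − x)×3.237
Column B: 0.7846×0 + 1.937×2.215 + 37.63×2.887 + (z_c − 0.7846 − 39.567)×3.237
The z_c×3.237 term appears on both sides and cancels. Collect the known terms of each column as K = Σ(ρt)_known − 3.237 × (depth of known layers): K_A = 0 − 3.237×0 = 0; K_B = 112.928265 − 3.237×(0.7846 + 39.567) = −17.6898642.
Balance: K_A − x×(3.237 − 2.77) = K_B, so x = (K_A − K_B)/(3.237 − 2.77) = 17.6899/0.467 = 37.9 km.

37.9 km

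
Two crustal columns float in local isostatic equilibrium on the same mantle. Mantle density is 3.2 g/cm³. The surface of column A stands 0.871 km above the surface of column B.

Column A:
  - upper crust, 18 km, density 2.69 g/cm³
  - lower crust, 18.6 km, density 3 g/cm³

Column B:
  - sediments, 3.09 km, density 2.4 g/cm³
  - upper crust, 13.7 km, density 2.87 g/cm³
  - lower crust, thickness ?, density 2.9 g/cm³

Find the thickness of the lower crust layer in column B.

10.4 km

Take the compensation level at the base of the deeper column (depth z_c below the surface of column A) and equate Σ ρ_i t_i down to z_c; mantle fills any gap and the z_c terms cancel.
Column A: 18×2.69 + 18.6×3 + (z_c − 36.6)×3.2
Column B: 0.871×0 + 3.09×2.4 + 13.7×2.87 + x×2.9 + (z_c − 0.871 − 16.79 − x)×3.2
The z_c×3.2 term appears on both sides and cancels. Collect the known terms of each column as K = Σ(ρt)_known − 3.2 × (depth of known layers): K_A = 104.22 − 3.2×36.6 = −12.9; K_B = 46.735 − 3.2×(0.871 + 16.79) = −9.7802.
Balance: K_A = K_B − x×(3.2 − 2.9), so x = (K_B − K_A)/(3.2 − 2.9) = 3.1198/0.3 = 10.4 km.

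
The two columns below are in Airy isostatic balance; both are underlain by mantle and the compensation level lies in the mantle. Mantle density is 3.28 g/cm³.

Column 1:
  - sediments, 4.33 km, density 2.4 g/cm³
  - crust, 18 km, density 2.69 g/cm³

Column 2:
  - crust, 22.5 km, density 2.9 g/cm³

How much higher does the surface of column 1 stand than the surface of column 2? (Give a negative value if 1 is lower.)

For any compensation level in the mantle, the mantle terms cancel and isostasy reduces to e = (Σt_1 − Σt_2) − (Σ(ρt)_1 − Σ(ρt)_2) / ρ_m.
Σt_1 = 22.33 km; Σt_2 = 22.5 km; Σ(ρt)_1 = 58.812; Σ(ρt)_2 = 65.25 (in km·g/cm³).
e = (22.33 − 22.5) − (58.812 − 65.25) / 3.28 = 1.79 km.

1.79 km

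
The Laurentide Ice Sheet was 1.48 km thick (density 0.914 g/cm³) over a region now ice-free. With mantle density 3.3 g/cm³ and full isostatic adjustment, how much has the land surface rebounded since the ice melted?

Removing the load lets mantle flow back in; uplift u satisfies ρ_ice t = ρ_m u.
u = t ρ_ice/ρ_m = 1.48 km × 0.914/3.3 = 0.41 km.

0.41 km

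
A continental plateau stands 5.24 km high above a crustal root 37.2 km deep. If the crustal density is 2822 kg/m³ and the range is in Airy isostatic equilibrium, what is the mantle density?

3220 kg/m³

Airy balance: ρ_c h = (ρ_m − ρ_c) r → ρ_m = ρ_c (1 + h/r).
ρ_m = 2822 × (1 + 5.24 km/37.2 km) = 3220 kg/m³.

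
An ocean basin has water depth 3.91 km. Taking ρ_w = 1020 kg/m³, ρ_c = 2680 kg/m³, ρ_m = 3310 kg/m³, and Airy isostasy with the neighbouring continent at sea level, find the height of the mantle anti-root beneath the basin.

10.3 km

In Airy isostatic equilibrium: replacing crust with seawater at the top is compensated by replacing crust with mantle at the base: d (ρ_c − ρ_w) = a (ρ_m − ρ_c).
a = d (ρ_c − ρ_w)/(ρ_m − ρ_c) = 3.91 km × 1660/630 = 10.3 km.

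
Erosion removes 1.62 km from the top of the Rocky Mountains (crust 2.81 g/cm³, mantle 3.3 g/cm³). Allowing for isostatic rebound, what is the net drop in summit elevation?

Rebound u = e ρ_c/ρ_m = 1.62 km × 2.81/3.3 = 1.379 km.
Net surface drop = e − u = 1.62 km − 1.379 km = e (ρ_m − ρ_c)/ρ_m = 0.241 km.

0.241 km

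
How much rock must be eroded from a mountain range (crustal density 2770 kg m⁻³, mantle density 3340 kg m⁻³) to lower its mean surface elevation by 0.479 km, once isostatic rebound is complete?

Net drop Δ = e − u = e − e ρ_c/ρ_m = e (ρ_m − ρ_c)/ρ_m.
e = Δ ρ_m/(ρ_m − ρ_c) = 0.479 km × 3340/570 = 2.81 km.

2.81 km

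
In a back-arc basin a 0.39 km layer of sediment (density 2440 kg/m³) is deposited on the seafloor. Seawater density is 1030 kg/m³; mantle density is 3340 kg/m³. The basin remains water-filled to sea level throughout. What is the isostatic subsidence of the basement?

Submarine loading: the sediment displaces seawater, and the subsidence is in turn flooded, so s (ρ_m − ρ_w) = t (ρ_sed − ρ_w).
s = 0.39 km × (2440 − 1030) / (3340 − 1030) = 0.238 km.

0.238 km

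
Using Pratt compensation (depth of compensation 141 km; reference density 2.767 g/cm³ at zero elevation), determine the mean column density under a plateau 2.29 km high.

Pratt balance: ρ_ref D = ρ (D + h).
ρ = ρ_ref D/(D + h) = 2.767 × 141 km/(141 km + 2.29 km) = 2.72 g/cm³.

2.72 g/cm³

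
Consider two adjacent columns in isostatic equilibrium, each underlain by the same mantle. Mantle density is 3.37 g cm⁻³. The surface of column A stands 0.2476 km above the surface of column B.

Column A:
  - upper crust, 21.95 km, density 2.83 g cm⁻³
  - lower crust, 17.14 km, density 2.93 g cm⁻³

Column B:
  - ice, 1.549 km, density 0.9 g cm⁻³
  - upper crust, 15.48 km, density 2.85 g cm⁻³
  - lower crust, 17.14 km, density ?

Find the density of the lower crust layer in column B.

2.98 g cm⁻³

Take the compensation level at the base of the deeper column (depth z_c below the surface of column A) and equate Σ ρ_i t_i down to z_c; mantle fills any gap and the z_c terms cancel.
Column A: 21.95×2.83 + 17.14×2.93 + (z_c − 39.09)×3.37
Column B: 0.2476×0 + 1.549×0.9 + 15.48×2.85 + 17.14×ρ + (z_c − 0.2476 − 34.169)×3.37
The z_c×3.37 term appears on both sides and cancels. Collect the known terms of each column as K = Σ(ρt)_known − 3.37 × (depth of known layers): K_A = 112.3387 − 3.37×39.09 = −19.3946; K_B = 45.5121 − 3.37×(0.2476 + 34.169) = −70.471842.
Balance: K_A = K_B + 17.14×ρ, so ρ = (K_A − K_B)/17.14 = 51.0772/17.14 = 2.98 g cm⁻³.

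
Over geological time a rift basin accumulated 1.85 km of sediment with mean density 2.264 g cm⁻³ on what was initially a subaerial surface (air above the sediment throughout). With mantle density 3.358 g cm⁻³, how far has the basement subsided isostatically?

Subaerial load: s = t ρ_sed / ρ_m = 1.85 km × 2.264/3.358 = 1.25 km.

1.25 km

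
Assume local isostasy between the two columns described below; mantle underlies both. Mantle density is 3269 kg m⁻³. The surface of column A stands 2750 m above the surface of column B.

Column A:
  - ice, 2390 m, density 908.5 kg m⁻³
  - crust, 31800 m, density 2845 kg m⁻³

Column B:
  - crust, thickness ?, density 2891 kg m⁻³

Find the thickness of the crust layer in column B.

26800 m

Take the compensation level at the base of the deeper column (depth z_c below the surface of column A) and equate Σ ρ_i t_i down to z_c; mantle fills any gap and the z_c terms cancel.
Column A: 2390×908.5 + 31800×2845 + (z_c − 34190)×3269
Column B: 2750×0 + x×2891 + (z_c − 2750 − 0 − x)×3269
The z_c×3269 term appears on both sides and cancels. Collect the known terms of each column as K = Σ(ρt)_known − 3269 × (depth of known layers): K_A = 92642315 − 3269×34190 = −19124795; K_B = 0 − 3269×(2750 + 0) = −8989750.
Balance: K_A = K_B − x×(3269 − 2891), so x = (K_B − K_A)/(3269 − 2891) = 10135000/378 = 26800 m.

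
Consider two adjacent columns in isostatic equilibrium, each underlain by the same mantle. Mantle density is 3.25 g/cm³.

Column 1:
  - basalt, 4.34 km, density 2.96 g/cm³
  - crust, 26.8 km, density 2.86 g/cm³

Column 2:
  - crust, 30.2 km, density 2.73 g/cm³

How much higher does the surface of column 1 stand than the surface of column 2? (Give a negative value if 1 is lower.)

−1.23 km

For any compensation level in the mantle, the mantle terms cancel and isostasy reduces to e = (Σt_1 − Σt_2) − (Σ(ρt)_1 − Σ(ρt)_2) / ρ_m.
Σt_1 = 31.14 km; Σt_2 = 30.2 km; Σ(ρt)_1 = 89.4944; Σ(ρt)_2 = 82.446 (in km·g/cm³).
e = (31.14 − 30.2) − (89.4944 − 82.446) / 3.25 = −1.23 km.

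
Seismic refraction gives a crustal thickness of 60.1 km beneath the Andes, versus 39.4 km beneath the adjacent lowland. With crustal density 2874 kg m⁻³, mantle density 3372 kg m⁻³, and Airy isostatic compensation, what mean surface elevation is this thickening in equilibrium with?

Excess crust Δ = 60.1 km − 39.4 km = 20.7 km, split between elevation h and root r with h + r = Δ.
Airy balance ρ_c h = (ρ_m − ρ_c) r gives r = h ρ_c/(ρ_m − ρ_c), so h (1 + ρ_c/(ρ_m − ρ_c)) = Δ, i.e. h = Δ (ρ_m − ρ_c)/ρ_m.
h = 20.7 km × 498/3372 = 3.06 km.

3.06 km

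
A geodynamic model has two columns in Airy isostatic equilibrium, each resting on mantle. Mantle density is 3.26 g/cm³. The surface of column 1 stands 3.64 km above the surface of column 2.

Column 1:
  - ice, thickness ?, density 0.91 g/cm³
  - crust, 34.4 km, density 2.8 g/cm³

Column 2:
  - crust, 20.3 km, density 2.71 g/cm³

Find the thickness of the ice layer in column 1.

3.07 km

Take the compensation level at the base of the deeper column (depth z_c below the surface of column 1) and equate Σ ρ_i t_i down to z_c; mantle fills any gap and the z_c terms cancel.
Column 1: x×0.91 + 34.4×2.8 + (z_c − 34.4 − x)×3.26
Column 2: 3.64×0 + 20.3×2.71 + (z_c − 3.64 − 20.3)×3.26
The z_c×3.26 term appears on both sides and cancels. Collect the known terms of each column as K = Σ(ρt)_known − 3.26 × (depth of known layers): K_1 = 96.32 − 3.26×34.4 = −15.824; K_2 = 55.013 − 3.26×(3.64 + 20.3) = −23.0314.
Balance: K_1 − x×(3.26 − 0.91) = K_2, so x = (K_1 − K_2)/(3.26 − 0.91) = 7.2074/2.35 = 3.07 km.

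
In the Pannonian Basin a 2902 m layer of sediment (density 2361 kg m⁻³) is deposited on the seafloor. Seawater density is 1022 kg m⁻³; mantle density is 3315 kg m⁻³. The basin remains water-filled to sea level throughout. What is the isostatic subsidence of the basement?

1690 m

Submarine loading: the sediment displaces seawater, and the subsidence is in turn flooded, so s (ρ_m − ρ_w) = t (ρ_sed − ρ_w).
s = 2902 m × (2361 − 1022) / (3315 − 1022) = 1690 m.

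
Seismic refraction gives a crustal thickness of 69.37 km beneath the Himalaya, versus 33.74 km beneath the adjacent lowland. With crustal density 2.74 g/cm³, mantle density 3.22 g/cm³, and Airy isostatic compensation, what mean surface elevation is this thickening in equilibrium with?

Excess crust Δ = 69.37 km − 33.74 km = 35.63 km, split between elevation h and root r with h + r = Δ.
Airy balance ρ_c h = (ρ_m − ρ_c) r gives r = h ρ_c/(ρ_m − ρ_c), so h (1 + ρ_c/(ρ_m − ρ_c)) = Δ, i.e. h = Δ (ρ_m − ρ_c)/ρ_m.
h = 35.63 km × 0.48/3.22 = 5.31 km.

5.31 km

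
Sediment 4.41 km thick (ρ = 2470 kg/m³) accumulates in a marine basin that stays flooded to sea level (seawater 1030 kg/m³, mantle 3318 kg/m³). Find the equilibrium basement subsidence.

Submarine loading: the sediment displaces seawater, and the subsidence is in turn flooded, so s (ρ_m − ρ_w) = t (ρ_sed − ρ_w).
s = 4.41 km × (2470 − 1030) / (3318 − 1030) = 2.78 km.

2.78 km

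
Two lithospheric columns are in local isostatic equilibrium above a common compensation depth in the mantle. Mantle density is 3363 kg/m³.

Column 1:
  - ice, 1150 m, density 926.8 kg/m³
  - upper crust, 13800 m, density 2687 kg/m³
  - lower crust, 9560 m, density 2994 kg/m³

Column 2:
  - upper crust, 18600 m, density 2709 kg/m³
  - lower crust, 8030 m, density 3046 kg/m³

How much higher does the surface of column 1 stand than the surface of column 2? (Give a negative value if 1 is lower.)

For any compensation level in the mantle, the mantle terms cancel and isostasy reduces to e = (Σt_1 − Σt_2) − (Σ(ρt)_1 − Σ(ρt)_2) / ρ_m.
Σt_1 = 24510 m; Σt_2 = 26630 m; Σ(ρt)_1 = 66769060; Σ(ρt)_2 = 74846780 (in m·kg/m³).
e = (24510 − 26630) − (66769060 − 74846780) / 3363 = 282 m.

282 m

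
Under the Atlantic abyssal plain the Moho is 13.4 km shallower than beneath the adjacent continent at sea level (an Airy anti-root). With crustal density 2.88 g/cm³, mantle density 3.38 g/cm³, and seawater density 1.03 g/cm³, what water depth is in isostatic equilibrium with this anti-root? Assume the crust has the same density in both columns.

3.62 km

Replacing a thickness d of crust by seawater at the top must be balanced by replacing crust with mantle at the base: d (ρ_c − ρ_w) = a (ρ_m − ρ_c).
d = a (ρ_m − ρ_c)/(ρ_c − ρ_w) = 13.4 km × 0.5/1.85 = 3.62 km.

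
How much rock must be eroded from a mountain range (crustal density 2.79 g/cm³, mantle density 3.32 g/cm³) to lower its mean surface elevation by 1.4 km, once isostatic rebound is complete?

Net drop Δ = e − u = e − e ρ_c/ρ_m = e (ρ_m − ρ_c)/ρ_m.
e = Δ ρ_m/(ρ_m − ρ_c) = 1.4 km × 3.32/0.53 = 8.77 km.

8.77 km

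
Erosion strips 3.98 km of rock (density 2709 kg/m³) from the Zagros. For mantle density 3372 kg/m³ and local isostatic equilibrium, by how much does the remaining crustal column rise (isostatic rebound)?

3.2 km

Unloading: uplift u = e ρ_c/ρ_m = 3.98 km × 2709/3372 = 3.2 km.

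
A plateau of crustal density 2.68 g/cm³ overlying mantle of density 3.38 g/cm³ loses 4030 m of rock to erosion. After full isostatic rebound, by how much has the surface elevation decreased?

835 m

Rebound u = e ρ_c/ρ_m = 4030 m × 2.68/3.38 = 3195 m.
Net surface drop = e − u = 4030 m − 3195 m = e (ρ_m − ρ_c)/ρ_m = 835 m.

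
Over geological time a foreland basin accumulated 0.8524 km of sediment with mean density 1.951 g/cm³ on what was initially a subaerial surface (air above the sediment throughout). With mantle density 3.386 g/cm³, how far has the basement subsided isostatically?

Subaerial load: s = t ρ_sed / ρ_m = 0.8524 km × 1.951/3.386 = 0.491 km.

0.491 km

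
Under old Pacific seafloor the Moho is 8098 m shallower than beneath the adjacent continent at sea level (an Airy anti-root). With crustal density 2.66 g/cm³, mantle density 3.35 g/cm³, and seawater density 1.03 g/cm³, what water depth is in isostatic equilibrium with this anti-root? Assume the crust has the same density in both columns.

Replacing a thickness d of crust by seawater at the top must be balanced by replacing crust with mantle at the base: d (ρ_c − ρ_w) = a (ρ_m − ρ_c).
d = a (ρ_m − ρ_c)/(ρ_c − ρ_w) = 8098 m × 0.69/1.63 = 3430 m.

3430 m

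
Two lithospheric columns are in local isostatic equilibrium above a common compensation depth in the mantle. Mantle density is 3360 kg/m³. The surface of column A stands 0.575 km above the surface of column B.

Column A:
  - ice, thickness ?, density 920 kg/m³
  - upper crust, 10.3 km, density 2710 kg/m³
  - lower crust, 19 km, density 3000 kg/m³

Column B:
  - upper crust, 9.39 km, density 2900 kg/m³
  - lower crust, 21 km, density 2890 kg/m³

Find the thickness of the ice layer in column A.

1.06 km

Take the compensation level at the base of the deeper column (depth z_c below the surface of column A) and equate Σ ρ_i t_i down to z_c; mantle fills any gap and the z_c terms cancel.
Column A: x×920 + 10.3×2710 + 19×3000 + (z_c − 29.3 − x)×3360
Column B: 0.575×0 + 9.39×2900 + 21×2890 + (z_c − 0.575 − 30.39)×3360
The z_c×3360 term appears on both sides and cancels. Collect the known terms of each column as K = Σ(ρt)_known − 3360 × (depth of known layers): K_A = 84913 − 3360×29.3 = −13535; K_B = 87921 − 3360×(0.575 + 30.39) = −16121.4.
Balance: K_A − x×(3360 − 920) = K_B, so x = (K_A − K_B)/(3360 − 920) = 2586.4/2440 = 1.06 km.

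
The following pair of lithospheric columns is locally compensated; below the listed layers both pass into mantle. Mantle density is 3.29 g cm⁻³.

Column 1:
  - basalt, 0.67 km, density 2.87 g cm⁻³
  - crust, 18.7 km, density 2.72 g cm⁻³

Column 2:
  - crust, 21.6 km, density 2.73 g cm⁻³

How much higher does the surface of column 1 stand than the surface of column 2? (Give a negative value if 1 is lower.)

For any compensation level in the mantle, the mantle terms cancel and isostasy reduces to e = (Σt_1 − Σt_2) − (Σ(ρt)_1 − Σ(ρt)_2) / ρ_m.
Σt_1 = 19.37 km; Σt_2 = 21.6 km; Σ(ρt)_1 = 52.7869; Σ(ρt)_2 = 58.968 (in km·g cm⁻³).
e = (19.37 − 21.6) − (52.7869 − 58.968) / 3.29 = −0.351 km.

−0.351 km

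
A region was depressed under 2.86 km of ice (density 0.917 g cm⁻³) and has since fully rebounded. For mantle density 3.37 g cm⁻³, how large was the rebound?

0.778 km

Removing the load lets mantle flow back in; uplift u satisfies ρ_ice t = ρ_m u.
u = t ρ_ice/ρ_m = 2.86 km × 0.917/3.37 = 0.778 km.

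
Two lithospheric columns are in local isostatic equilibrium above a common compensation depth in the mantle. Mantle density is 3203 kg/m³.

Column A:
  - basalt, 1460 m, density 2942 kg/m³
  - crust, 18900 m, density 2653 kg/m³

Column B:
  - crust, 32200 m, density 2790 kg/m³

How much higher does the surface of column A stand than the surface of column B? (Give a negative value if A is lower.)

For any compensation level in the mantle, the mantle terms cancel and isostasy reduces to e = (Σt_A − Σt_B) − (Σ(ρt)_A − Σ(ρt)_B) / ρ_m.
Σt_A = 20360 m; Σt_B = 32200 m; Σ(ρt)_A = 54437020; Σ(ρt)_B = 89838000 (in m·kg/m³).
e = (20360 − 32200) − (54437020 − 89838000) / 3203 = −788 m.

−788 m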